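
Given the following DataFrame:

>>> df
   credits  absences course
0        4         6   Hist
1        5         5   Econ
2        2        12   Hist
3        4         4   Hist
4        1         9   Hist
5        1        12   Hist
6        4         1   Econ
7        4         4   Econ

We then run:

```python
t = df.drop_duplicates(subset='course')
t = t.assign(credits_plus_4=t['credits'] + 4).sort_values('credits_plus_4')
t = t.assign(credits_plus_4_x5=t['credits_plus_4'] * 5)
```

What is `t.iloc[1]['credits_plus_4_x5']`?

drop duplicate course (keep=first):
   credits  absences course
0        4         6   Hist
1        5         5   Econ
add column credits_plus_4 = t['credits'] + 4:
   credits  absences course  credits_plus_4
0        4         6   Hist               8
1        5         5   Econ               9
sort by credits_plus_4:
   credits  absences course  credits_plus_4
0        4         6   Hist               8
1        5         5   Econ               9
add column credits_plus_4_x5 = t['credits_plus_4'] * 5:
   credits  absences course  credits_plus_4  credits_plus_4_x5
0        4         6   Hist               8                 40
1        5         5   Econ               9                 45

45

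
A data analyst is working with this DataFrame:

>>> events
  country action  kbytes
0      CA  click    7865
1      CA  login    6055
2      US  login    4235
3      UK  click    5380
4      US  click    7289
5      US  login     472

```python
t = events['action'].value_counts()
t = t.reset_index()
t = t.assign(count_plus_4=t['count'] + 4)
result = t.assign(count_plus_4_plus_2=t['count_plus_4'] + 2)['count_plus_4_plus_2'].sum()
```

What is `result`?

18

value_counts of action:
action
click    3
login    3
Name: count, dtype: int64
reset_index():
  action  count
0  click      3
1  login      3
add column count_plus_4 = t['count'] + 4:
  action  count  count_plus_4
0  click      3             7
1  login      3             7
add column count_plus_4_plus_2 = t['count_plus_4'] + 2:
  action  count  count_plus_4  count_plus_4_plus_2
0  click      3             7                    9
1  login      3             7                    9
Then the sum of column 'count_plus_4_plus_2': 18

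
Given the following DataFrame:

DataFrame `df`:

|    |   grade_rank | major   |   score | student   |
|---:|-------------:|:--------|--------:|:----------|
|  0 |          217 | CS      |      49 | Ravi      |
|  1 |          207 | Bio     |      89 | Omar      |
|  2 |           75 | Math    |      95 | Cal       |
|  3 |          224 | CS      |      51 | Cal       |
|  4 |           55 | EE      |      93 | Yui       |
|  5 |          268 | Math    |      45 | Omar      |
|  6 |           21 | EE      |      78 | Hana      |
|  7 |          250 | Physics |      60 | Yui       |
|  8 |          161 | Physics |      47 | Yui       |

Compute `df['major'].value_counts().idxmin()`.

value_counts of major:
major
CS         2
Math       2
EE         2
Physics    2
Bio        1
Name: count, dtype: int64

Bio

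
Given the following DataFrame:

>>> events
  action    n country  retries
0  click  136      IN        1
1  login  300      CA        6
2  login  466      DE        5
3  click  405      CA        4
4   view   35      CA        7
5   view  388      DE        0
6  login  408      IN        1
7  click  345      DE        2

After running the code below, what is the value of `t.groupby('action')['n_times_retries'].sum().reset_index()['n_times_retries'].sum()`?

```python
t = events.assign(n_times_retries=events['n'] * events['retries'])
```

add column n_times_retries = events['n'] * events['retries']:
  action    n country  retries  n_times_retries
0  click  136      IN        1              136
1  login  300      CA        6             1800
2  login  466      DE        5             2330
3  click  405      CA        4             1620
4   view   35      CA        7              245
5   view  388      DE        0                0
6  login  408      IN        1              408
7  click  345      DE        2              690
group by action, sum of n_times_retries:
action
click    2446
login    4538
view      245
Name: n_times_retries, dtype: int64
reset_index():
  action  n_times_retries
0  click             2446
1  login             4538
2   view              245
The sum of column 'n_times_retries' is 7229.

7229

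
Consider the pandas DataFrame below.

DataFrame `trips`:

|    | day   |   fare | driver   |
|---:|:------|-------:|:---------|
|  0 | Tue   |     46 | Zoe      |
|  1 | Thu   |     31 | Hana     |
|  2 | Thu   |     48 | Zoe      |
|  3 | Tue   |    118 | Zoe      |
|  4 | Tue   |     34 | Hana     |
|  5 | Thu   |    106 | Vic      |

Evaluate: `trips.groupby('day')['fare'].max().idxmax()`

Tue

group by day, max of fare:
day
Thu    106
Tue    118
Name: fare, dtype: int64
Hence Tue.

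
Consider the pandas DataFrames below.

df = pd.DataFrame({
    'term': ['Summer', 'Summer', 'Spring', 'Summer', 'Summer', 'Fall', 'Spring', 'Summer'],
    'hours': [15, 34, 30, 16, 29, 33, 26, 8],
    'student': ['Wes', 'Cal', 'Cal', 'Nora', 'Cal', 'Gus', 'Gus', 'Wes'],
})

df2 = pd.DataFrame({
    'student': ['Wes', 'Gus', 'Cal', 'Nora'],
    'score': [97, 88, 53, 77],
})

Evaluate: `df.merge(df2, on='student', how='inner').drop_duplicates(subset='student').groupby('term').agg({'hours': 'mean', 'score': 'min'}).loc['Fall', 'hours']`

33.0

merge on 'student' (how='inner') → 8 rows:
     term  hours student  score
0  Summer     15     Wes     97
1  Summer     34     Cal     53
2  Spring     30     Cal     53
3  Summer     16    Nora     77
4  Summer     29     Cal     53
5    Fall     33     Gus     88
6  Spring     26     Gus     88
7  Summer      8     Wes     97
drop duplicate student (keep=first):
     term  hours student  score
0  Summer     15     Wes     97
1  Summer     34     Cal     53
3  Summer     16    Nora     77
5    Fall     33     Gus     88
group by term: mean(hours), min(score):
            hours  score
term                    
Fall    33.000000     88
Summer  21.666667     53
So loc['Fall', 'hours'] = 33.0.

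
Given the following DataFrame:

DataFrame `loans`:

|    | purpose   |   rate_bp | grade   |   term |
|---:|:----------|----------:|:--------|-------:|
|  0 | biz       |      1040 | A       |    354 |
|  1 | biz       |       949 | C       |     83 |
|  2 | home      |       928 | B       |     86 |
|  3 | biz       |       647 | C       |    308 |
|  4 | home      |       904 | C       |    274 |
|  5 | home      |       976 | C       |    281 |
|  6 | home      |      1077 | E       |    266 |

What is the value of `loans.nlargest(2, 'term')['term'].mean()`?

331.0

take 2 rows with largest term:
  purpose  rate_bp grade  term
0     biz     1040     A   354
3     biz      647     C   308
Hence 331.0.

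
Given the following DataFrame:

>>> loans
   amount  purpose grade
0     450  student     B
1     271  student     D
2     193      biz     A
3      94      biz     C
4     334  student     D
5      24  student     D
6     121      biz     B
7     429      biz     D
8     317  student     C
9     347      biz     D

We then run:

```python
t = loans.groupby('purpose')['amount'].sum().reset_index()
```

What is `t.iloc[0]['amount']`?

1184

group by purpose, sum of amount:
purpose
biz        1184
student    1396
Name: amount, dtype: int64
reset_index():
   purpose  amount
0      biz    1184
1  student    1396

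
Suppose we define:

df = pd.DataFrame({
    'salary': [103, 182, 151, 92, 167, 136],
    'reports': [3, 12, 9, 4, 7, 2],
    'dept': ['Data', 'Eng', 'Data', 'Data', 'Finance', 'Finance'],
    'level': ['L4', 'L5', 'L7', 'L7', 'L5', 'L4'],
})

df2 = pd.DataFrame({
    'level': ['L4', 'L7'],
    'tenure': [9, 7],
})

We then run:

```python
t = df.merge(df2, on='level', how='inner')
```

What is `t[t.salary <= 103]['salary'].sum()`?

195

merge on 'level' (how='inner') → 4 rows:
   salary  reports     dept level  tenure
0     103        3     Data    L4       9
1     151        9     Data    L7       7
2      92        4     Data    L7       7
3     136        2  Finance    L4       9
filter rows where salary <= 103:
   salary  reports  dept level  tenure
0     103        3  Data    L4       9
2      92        4  Data    L7       7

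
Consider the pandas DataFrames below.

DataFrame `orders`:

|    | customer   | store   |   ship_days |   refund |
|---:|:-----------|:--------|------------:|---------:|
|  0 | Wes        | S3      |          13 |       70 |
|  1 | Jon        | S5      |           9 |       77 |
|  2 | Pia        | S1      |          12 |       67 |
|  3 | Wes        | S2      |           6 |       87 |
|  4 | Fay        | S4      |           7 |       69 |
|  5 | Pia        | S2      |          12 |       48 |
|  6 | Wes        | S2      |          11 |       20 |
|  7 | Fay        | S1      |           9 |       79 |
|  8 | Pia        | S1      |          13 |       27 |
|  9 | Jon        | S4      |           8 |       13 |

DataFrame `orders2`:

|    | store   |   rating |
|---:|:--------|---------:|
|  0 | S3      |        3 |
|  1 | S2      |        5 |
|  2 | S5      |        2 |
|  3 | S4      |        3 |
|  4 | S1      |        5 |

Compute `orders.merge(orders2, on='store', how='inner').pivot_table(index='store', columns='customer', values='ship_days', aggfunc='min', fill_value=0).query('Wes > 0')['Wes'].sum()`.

merge on 'store' (how='inner') → 10 rows:
  customer store  ship_days  refund  rating
0      Wes    S3         13      70       3
1      Jon    S5          9      77       2
2      Pia    S1         12      67       5
3      Wes    S2          6      87       5
4      Fay    S4          7      69       3
5      Pia    S2         12      48       5
6      Wes    S2         11      20       5
7      Fay    S1          9      79       5
8      Pia    S1         13      27       5
9      Jon    S4          8      13       3
pivot: rows=store, cols=customer, min(ship_days):
customer  Fay  Jon  Pia  Wes
store                       
S1          9    0   12    0
S2          0    0   12    6
S3          0    0    0   13
S4          7    8    0    0
S5          0    9    0    0
filter rows where Wes > 0:
customer  Fay  Jon  Pia  Wes
store                       
S2          0    0   12    6
S3          0    0    0   13
The sum of column 'Wes' is 19.

19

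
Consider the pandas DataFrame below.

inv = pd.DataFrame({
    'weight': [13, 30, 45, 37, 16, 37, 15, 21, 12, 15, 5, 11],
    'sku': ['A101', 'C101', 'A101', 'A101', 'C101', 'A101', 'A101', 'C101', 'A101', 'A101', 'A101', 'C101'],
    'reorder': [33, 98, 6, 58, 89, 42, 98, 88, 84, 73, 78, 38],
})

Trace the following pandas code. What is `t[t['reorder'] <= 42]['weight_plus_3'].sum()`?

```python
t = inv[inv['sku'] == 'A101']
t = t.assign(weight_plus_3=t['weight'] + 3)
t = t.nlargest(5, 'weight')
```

88

filter rows where sku == 'A101':
    weight   sku  reorder
0       13  A101       33
2       45  A101        6
3       37  A101       58
5       37  A101       42
6       15  A101       98
8       12  A101       84
9       15  A101       73
10       5  A101       78
add column weight_plus_3 = t['weight'] + 3:
    weight   sku  reorder  weight_plus_3
0       13  A101       33             16
2       45  A101        6             48
3       37  A101       58             40
5       37  A101       42             40
6       15  A101       98             18
8       12  A101       84             15
9       15  A101       73             18
10       5  A101       78              8
take 5 rows with largest weight:
   weight   sku  reorder  weight_plus_3
2      45  A101        6             48
3      37  A101       58             40
5      37  A101       42             40
6      15  A101       98             18
9      15  A101       73             18
filter rows where reorder <= 42:
   weight   sku  reorder  weight_plus_3
2      45  A101        6             48
5      37  A101       42             40
So sum() = 88.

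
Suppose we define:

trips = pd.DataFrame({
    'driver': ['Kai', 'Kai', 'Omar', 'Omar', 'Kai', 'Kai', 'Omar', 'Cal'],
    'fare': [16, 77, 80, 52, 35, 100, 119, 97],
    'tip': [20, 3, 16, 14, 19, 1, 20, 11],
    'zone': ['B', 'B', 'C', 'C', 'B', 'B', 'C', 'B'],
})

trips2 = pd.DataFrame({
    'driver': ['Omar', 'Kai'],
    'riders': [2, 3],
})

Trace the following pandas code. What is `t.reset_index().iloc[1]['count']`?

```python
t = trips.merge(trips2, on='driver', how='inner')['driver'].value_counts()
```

merge on 'driver' (how='inner') → 7 rows:
  driver  fare  tip zone  riders
0    Kai    16   20    B       3
1    Kai    77    3    B       3
2   Omar    80   16    C       2
3   Omar    52   14    C       2
4    Kai    35   19    B       3
5    Kai   100    1    B       3
6   Omar   119   20    C       2
value_counts of driver:
driver
Kai     4
Omar    3
Name: count, dtype: int64
reset_index():
  driver  count
0    Kai      4
1   Omar      3
Finally, value at position 1, column 'count' = 3.

3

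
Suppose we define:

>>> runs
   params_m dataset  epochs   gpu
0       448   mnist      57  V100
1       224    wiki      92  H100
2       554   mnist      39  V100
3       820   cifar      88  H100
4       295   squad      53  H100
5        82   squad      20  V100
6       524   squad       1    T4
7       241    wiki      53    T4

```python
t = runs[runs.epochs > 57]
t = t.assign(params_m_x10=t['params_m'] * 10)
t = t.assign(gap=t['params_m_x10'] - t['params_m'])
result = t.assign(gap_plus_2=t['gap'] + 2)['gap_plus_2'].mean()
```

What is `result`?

4700.0

filter rows where epochs > 57:
   params_m dataset  epochs   gpu
1       224    wiki      92  H100
3       820   cifar      88  H100
add column params_m_x10 = t['params_m'] * 10:
   params_m dataset  epochs   gpu  params_m_x10
1       224    wiki      92  H100          2240
3       820   cifar      88  H100          8200
add column gap = t['params_m_x10'] - t['params_m']:
   params_m dataset  epochs   gpu  params_m_x10   gap
1       224    wiki      92  H100          2240  2016
3       820   cifar      88  H100          8200  7380
add column gap_plus_2 = t['gap'] + 2:
   params_m dataset  epochs   gpu  params_m_x10   gap  gap_plus_2
1       224    wiki      92  H100          2240  2016        2018
3       820   cifar      88  H100          8200  7380        7382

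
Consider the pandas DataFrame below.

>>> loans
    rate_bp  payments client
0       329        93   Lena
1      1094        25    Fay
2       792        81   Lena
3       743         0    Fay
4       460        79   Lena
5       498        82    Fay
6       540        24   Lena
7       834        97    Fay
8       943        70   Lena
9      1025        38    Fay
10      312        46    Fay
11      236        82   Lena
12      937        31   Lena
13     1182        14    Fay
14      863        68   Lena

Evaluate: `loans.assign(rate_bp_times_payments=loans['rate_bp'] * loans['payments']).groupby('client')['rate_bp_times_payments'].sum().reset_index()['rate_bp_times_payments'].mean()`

268038.0

add column rate_bp_times_payments = loans['rate_bp'] * loans['payments']:
    rate_bp  payments client  rate_bp_times_payments
0       329        93   Lena                   30597
1      1094        25    Fay                   27350
2       792        81   Lena                   64152
3       743         0    Fay                       0
4       460        79   Lena                   36340
5       498        82    Fay                   40836
6       540        24   Lena                   12960
7       834        97    Fay                   80898
8       943        70   Lena                   66010
9      1025        38    Fay                   38950
10      312        46    Fay                   14352
11      236        82   Lena                   19352
12      937        31   Lena                   29047
13     1182        14    Fay                   16548
14      863        68   Lena                   58684
group by client, sum of rate_bp_times_payments:
client
Fay     218934
Lena    317142
Name: rate_bp_times_payments, dtype: int64
reset_index():
  client  rate_bp_times_payments
0    Fay                  218934
1   Lena                  317142
Hence 268038.0.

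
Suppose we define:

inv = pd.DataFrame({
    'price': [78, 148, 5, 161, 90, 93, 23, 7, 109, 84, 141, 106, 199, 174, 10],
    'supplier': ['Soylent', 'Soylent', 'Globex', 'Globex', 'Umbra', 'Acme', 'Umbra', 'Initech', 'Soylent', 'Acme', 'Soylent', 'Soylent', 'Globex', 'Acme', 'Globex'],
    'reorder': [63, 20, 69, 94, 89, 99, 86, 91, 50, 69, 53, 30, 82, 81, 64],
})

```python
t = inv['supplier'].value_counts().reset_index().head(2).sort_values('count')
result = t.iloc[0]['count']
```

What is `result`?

value_counts of supplier:
supplier
Soylent    5
Globex     4
Acme       3
Umbra      2
Initech    1
Name: count, dtype: int64
reset_index():
  supplier  count
0  Soylent      5
1   Globex      4
2     Acme      3
3    Umbra      2
4  Initech      1
take first 2 rows:
  supplier  count
0  Soylent      5
1   Globex      4
sort by count:
  supplier  count
1   Globex      4
0  Soylent      5
Finally, value at position 0, column 'count' = 4.

4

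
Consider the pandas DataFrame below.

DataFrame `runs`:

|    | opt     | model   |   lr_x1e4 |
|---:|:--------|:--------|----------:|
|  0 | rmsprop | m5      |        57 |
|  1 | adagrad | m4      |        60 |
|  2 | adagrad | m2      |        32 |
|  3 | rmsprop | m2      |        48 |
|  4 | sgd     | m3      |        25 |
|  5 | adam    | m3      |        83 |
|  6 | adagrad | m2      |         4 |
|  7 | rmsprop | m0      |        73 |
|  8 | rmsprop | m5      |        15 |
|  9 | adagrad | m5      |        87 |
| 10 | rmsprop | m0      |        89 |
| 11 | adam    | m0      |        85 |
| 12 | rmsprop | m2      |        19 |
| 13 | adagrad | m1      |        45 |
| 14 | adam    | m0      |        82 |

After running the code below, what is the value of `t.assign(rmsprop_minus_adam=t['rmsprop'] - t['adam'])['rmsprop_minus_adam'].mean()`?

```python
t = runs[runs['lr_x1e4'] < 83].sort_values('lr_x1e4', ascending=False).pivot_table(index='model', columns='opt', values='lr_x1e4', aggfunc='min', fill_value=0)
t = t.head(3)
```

filter rows where lr_x1e4 < 83:
        opt model  lr_x1e4
0   rmsprop    m5       57
1   adagrad    m4       60
2   adagrad    m2       32
3   rmsprop    m2       48
4       sgd    m3       25
6   adagrad    m2        4
7   rmsprop    m0       73
8   rmsprop    m5       15
12  rmsprop    m2       19
13  adagrad    m1       45
14     adam    m0       82
sort by lr_x1e4 descending:
        opt model  lr_x1e4
14     adam    m0       82
7   rmsprop    m0       73
1   adagrad    m4       60
0   rmsprop    m5       57
3   rmsprop    m2       48
13  adagrad    m1       45
2   adagrad    m2       32
4       sgd    m3       25
12  rmsprop    m2       19
8   rmsprop    m5       15
6   adagrad    m2        4
pivot: rows=model, cols=opt, min(lr_x1e4):
opt    adagrad  adam  rmsprop  sgd
model                             
m0           0    82       73    0
m1          45     0        0    0
m2           4     0       19    0
m3           0     0        0   25
m4          60     0        0    0
m5           0     0       15    0
take first 3 rows:
opt    adagrad  adam  rmsprop  sgd
model                             
m0           0    82       73    0
m1          45     0        0    0
m2           4     0       19    0
add column rmsprop_minus_adam = t['rmsprop'] - t['adam']:
opt    adagrad  adam  rmsprop  sgd  rmsprop_minus_adam
model                                                 
m0           0    82       73    0                  -9
m1          45     0        0    0                   0
m2           4     0       19    0                  19
Taking the mean of column 'rmsprop_minus_adam' gives 3.33333333333.

3.33333333333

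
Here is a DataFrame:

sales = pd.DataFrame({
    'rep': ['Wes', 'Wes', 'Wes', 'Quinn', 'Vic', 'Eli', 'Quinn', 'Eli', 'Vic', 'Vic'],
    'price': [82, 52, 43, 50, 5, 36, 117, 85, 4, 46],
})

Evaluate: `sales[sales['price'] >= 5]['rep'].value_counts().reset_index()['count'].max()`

3

filter rows where price >= 5:
     rep  price
0    Wes     82
1    Wes     52
2    Wes     43
3  Quinn     50
4    Vic      5
5    Eli     36
6  Quinn    117
7    Eli     85
9    Vic     46
value_counts of rep:
rep
Wes      3
Quinn    2
Vic      2
Eli      2
Name: count, dtype: int64
reset_index():
     rep  count
0    Wes      3
1  Quinn      2
2    Vic      2
3    Eli      2
So max() = 3.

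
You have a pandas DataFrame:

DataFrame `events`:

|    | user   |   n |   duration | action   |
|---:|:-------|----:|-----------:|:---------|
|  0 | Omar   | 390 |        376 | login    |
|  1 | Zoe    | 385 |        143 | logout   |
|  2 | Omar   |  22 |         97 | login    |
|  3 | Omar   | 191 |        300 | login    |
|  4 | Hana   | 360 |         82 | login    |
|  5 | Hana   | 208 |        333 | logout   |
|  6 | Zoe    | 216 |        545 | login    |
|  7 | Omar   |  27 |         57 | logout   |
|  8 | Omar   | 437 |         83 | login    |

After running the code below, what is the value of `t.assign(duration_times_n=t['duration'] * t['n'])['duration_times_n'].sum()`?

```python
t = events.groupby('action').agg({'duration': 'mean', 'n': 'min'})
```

10234.6666667

group by action: mean(duration), min(n):
          duration   n
action                
login   247.166667  22
logout  177.666667  27
add column duration_times_n = t['duration'] * t['n']:
          duration   n  duration_times_n
action                                  
login   247.166667  22       5437.666667
logout  177.666667  27       4797.000000
Finally, sum of column 'duration_times_n' = 10234.6666667.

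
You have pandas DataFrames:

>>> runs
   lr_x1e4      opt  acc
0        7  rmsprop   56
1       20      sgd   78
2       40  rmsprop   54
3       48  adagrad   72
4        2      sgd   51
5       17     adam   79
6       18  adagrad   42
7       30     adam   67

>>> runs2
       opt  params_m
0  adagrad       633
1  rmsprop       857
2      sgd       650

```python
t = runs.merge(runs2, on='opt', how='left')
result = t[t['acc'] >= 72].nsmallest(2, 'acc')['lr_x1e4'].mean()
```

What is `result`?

34.0

merge on 'opt' (how='left') → 8 rows:
   lr_x1e4      opt  acc  params_m
0        7  rmsprop   56     857.0
1       20      sgd   78     650.0
2       40  rmsprop   54     857.0
3       48  adagrad   72     633.0
4        2      sgd   51     650.0
5       17     adam   79       NaN
6       18  adagrad   42     633.0
7       30     adam   67       NaN
filter rows where acc >= 72:
   lr_x1e4      opt  acc  params_m
1       20      sgd   78     650.0
3       48  adagrad   72     633.0
5       17     adam   79       NaN
take 2 rows with smallest acc:
   lr_x1e4      opt  acc  params_m
3       48  adagrad   72     633.0
1       20      sgd   78     650.0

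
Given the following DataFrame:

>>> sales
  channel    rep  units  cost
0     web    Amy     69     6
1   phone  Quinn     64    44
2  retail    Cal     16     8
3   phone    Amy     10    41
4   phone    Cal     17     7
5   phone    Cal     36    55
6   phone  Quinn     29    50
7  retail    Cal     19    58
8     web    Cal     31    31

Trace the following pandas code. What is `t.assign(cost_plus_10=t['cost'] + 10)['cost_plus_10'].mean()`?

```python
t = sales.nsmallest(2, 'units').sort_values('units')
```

34.5

take 2 rows with smallest units:
  channel  rep  units  cost
3   phone  Amy     10    41
2  retail  Cal     16     8
sort by units:
  channel  rep  units  cost
3   phone  Amy     10    41
2  retail  Cal     16     8
add column cost_plus_10 = t['cost'] + 10:
  channel  rep  units  cost  cost_plus_10
3   phone  Amy     10    41            51
2  retail  Cal     16     8            18
Then the mean of column 'cost_plus_10': 34.5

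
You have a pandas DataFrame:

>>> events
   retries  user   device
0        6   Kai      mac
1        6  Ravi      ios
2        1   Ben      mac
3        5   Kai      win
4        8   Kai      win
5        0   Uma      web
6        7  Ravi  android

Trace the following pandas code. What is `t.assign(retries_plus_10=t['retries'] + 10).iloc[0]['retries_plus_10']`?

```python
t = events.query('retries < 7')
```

filter rows where retries < 7:
   retries  user device
0        6   Kai    mac
1        6  Ravi    ios
2        1   Ben    mac
3        5   Kai    win
5        0   Uma    web
add column retries_plus_10 = t['retries'] + 10:
   retries  user device  retries_plus_10
0        6   Kai    mac               16
1        6  Ravi    ios               16
2        1   Ben    mac               11
3        5   Kai    win               15
5        0   Uma    web               10
Taking the value at position 0, column 'retries_plus_10' gives 16.

16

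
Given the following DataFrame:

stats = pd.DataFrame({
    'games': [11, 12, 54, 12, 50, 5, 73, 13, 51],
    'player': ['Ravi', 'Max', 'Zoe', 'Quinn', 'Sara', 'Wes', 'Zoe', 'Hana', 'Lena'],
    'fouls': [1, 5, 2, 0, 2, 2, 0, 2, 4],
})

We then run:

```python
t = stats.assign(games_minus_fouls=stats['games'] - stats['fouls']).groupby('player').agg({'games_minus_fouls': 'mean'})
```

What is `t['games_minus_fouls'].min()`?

3.0

add column games_minus_fouls = stats['games'] - stats['fouls']:
   games player  fouls  games_minus_fouls
0     11   Ravi      1                 10
1     12    Max      5                  7
2     54    Zoe      2                 52
3     12  Quinn      0                 12
4     50   Sara      2                 48
5      5    Wes      2                  3
6     73    Zoe      0                 73
7     13   Hana      2                 11
8     51   Lena      4                 47
group by player, mean of games_minus_fouls:
        games_minus_fouls
player                   
Hana                 11.0
Lena                 47.0
Max                   7.0
Quinn                12.0
Ravi                 10.0
Sara                 48.0
Wes                   3.0
Zoe                  62.5
Then the min of column 'games_minus_fouls': 3.0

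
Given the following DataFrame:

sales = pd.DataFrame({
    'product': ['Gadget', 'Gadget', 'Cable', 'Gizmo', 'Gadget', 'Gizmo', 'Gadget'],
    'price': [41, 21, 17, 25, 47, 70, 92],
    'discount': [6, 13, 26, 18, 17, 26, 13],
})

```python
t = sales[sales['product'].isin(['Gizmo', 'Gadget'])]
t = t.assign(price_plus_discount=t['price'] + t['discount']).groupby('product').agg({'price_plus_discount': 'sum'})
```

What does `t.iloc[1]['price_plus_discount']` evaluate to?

filter rows where product in ['Gizmo', 'Gadget']:
  product  price  discount
0  Gadget     41         6
1  Gadget     21        13
3   Gizmo     25        18
4  Gadget     47        17
5   Gizmo     70        26
6  Gadget     92        13
add column price_plus_discount = t['price'] + t['discount']:
  product  price  discount  price_plus_discount
0  Gadget     41         6                   47
1  Gadget     21        13                   34
3   Gizmo     25        18                   43
4  Gadget     47        17                   64
5   Gizmo     70        26                   96
6  Gadget     92        13                  105
group by product, sum of price_plus_discount:
         price_plus_discount
product                     
Gadget                   250
Gizmo                    139
Finally, value at position 1, column 'price_plus_discount' = 139.

139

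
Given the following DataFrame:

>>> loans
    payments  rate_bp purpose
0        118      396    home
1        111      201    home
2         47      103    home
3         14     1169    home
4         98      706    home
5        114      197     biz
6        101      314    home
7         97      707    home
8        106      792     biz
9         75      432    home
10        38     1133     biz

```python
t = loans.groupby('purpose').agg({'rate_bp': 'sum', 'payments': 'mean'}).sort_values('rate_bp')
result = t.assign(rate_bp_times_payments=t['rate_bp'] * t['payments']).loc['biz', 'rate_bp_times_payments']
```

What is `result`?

group by purpose: sum(rate_bp), mean(payments):
         rate_bp  payments
purpose                   
biz         2122    86.000
home        4028    82.625
sort by rate_bp:
         rate_bp  payments
purpose                   
biz         2122    86.000
home        4028    82.625
add column rate_bp_times_payments = t['rate_bp'] * t['payments']:
         rate_bp  payments  rate_bp_times_payments
purpose                                           
biz         2122    86.000                182492.0
home        4028    82.625                332813.5

182492.0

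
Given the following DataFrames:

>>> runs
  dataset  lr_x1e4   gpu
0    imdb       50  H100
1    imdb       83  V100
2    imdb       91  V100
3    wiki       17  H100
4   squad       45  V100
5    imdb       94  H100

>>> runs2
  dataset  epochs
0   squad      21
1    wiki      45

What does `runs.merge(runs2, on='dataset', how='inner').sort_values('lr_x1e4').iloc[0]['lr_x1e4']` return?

17

merge on 'dataset' (how='inner') → 2 rows:
  dataset  lr_x1e4   gpu  epochs
0    wiki       17  H100      45
1   squad       45  V100      21
sort by lr_x1e4:
  dataset  lr_x1e4   gpu  epochs
0    wiki       17  H100      45
1   squad       45  V100      21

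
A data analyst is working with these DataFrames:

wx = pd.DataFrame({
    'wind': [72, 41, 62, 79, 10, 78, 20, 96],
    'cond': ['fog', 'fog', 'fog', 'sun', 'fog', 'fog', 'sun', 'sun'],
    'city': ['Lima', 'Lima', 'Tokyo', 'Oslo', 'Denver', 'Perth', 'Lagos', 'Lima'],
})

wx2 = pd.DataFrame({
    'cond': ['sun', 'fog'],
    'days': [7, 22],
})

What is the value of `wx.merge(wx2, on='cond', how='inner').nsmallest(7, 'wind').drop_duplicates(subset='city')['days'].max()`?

22

merge on 'cond' (how='inner') → 8 rows:
   wind cond    city  days
0    72  fog    Lima    22
1    41  fog    Lima    22
2    62  fog   Tokyo    22
3    79  sun    Oslo     7
4    10  fog  Denver    22
5    78  fog   Perth    22
6    20  sun   Lagos     7
7    96  sun    Lima     7
take 7 rows with smallest wind:
   wind cond    city  days
4    10  fog  Denver    22
6    20  sun   Lagos     7
1    41  fog    Lima    22
2    62  fog   Tokyo    22
0    72  fog    Lima    22
5    78  fog   Perth    22
3    79  sun    Oslo     7
drop duplicate city (keep=first):
   wind cond    city  days
4    10  fog  Denver    22
6    20  sun   Lagos     7
1    41  fog    Lima    22
2    62  fog   Tokyo    22
5    78  fog   Perth    22
3    79  sun    Oslo     7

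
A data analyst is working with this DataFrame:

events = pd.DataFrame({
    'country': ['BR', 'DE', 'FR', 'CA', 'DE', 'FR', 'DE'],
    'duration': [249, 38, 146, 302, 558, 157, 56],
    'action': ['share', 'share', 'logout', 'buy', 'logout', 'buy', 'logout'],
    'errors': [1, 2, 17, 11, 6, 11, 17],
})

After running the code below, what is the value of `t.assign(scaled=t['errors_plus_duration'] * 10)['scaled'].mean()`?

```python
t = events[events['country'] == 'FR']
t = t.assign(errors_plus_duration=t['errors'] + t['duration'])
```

filter rows where country == 'FR':
  country  duration  action  errors
2      FR       146  logout      17
5      FR       157     buy      11
add column errors_plus_duration = t['errors'] + t['duration']:
  country  duration  action  errors  errors_plus_duration
2      FR       146  logout      17                   163
5      FR       157     buy      11                   168
add column scaled = t['errors_plus_duration'] * 10:
  country  duration  action  errors  errors_plus_duration  scaled
2      FR       146  logout      17                   163    1630
5      FR       157     buy      11                   168    1680
Hence 1655.0.

1655.0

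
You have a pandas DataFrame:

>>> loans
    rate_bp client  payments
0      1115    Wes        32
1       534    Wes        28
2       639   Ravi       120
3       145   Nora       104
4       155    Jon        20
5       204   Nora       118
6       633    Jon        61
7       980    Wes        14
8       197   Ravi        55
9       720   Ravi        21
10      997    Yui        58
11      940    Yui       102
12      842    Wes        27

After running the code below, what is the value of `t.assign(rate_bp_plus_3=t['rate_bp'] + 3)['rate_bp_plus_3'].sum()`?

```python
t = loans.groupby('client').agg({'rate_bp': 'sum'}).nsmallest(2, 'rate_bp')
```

group by client, sum of rate_bp:
        rate_bp
client         
Jon         788
Nora        349
Ravi       1556
Wes        3471
Yui        1937
take 2 rows with smallest rate_bp:
        rate_bp
client         
Nora        349
Jon         788
add column rate_bp_plus_3 = t['rate_bp'] + 3:
        rate_bp  rate_bp_plus_3
client                         
Nora        349             352
Jon         788             791
Finally, sum of column 'rate_bp_plus_3' = 1143.

1143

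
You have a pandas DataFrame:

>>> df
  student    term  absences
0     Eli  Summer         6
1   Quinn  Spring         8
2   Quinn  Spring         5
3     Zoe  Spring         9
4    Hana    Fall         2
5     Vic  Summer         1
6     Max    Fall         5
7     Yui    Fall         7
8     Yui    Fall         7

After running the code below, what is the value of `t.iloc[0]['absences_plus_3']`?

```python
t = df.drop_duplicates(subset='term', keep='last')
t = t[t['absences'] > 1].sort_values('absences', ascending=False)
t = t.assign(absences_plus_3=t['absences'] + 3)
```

12

drop duplicate term (keep=last):
  student    term  absences
3     Zoe  Spring         9
5     Vic  Summer         1
8     Yui    Fall         7
filter rows where absences > 1:
  student    term  absences
3     Zoe  Spring         9
8     Yui    Fall         7
sort by absences descending:
  student    term  absences
3     Zoe  Spring         9
8     Yui    Fall         7
add column absences_plus_3 = t['absences'] + 3:
  student    term  absences  absences_plus_3
3     Zoe  Spring         9               12
8     Yui    Fall         7               10
Finally, value at position 0, column 'absences_plus_3' = 12.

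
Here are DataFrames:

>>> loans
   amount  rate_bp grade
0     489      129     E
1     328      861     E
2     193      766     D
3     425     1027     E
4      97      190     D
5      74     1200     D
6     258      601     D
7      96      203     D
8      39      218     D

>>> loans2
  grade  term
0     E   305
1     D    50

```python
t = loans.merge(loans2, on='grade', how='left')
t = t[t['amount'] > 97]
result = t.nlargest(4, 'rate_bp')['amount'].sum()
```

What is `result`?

1204

merge on 'grade' (how='left') → 9 rows:
   amount  rate_bp grade  term
0     489      129     E   305
1     328      861     E   305
2     193      766     D    50
3     425     1027     E   305
4      97      190     D    50
5      74     1200     D    50
6     258      601     D    50
7      96      203     D    50
8      39      218     D    50
filter rows where amount > 97:
   amount  rate_bp grade  term
0     489      129     E   305
1     328      861     E   305
2     193      766     D    50
3     425     1027     E   305
6     258      601     D    50
take 4 rows with largest rate_bp:
   amount  rate_bp grade  term
3     425     1027     E   305
1     328      861     E   305
2     193      766     D    50
6     258      601     D    50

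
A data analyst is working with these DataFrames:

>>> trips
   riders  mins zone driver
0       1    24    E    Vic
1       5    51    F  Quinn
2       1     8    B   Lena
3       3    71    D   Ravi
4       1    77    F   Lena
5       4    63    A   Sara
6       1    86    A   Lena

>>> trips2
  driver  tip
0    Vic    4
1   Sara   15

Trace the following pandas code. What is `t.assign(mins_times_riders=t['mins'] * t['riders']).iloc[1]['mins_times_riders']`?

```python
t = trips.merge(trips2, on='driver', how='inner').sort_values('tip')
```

252

merge on 'driver' (how='inner') → 2 rows:
   riders  mins zone driver  tip
0       1    24    E    Vic    4
1       4    63    A   Sara   15
sort by tip:
   riders  mins zone driver  tip
0       1    24    E    Vic    4
1       4    63    A   Sara   15
add column mins_times_riders = t['mins'] * t['riders']:
   riders  mins zone driver  tip  mins_times_riders
0       1    24    E    Vic    4                 24
1       4    63    A   Sara   15                252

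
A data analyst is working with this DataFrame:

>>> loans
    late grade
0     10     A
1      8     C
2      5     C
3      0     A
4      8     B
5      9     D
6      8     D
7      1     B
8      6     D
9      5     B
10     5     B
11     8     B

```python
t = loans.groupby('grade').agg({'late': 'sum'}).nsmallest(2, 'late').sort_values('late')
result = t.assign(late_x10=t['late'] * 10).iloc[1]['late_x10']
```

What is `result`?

130

group by grade, sum of late:
       late
grade      
A        10
B        27
C        13
D        23
take 2 rows with smallest late:
       late
grade      
A        10
C        13
sort by late:
       late
grade      
A        10
C        13
add column late_x10 = t['late'] * 10:
       late  late_x10
grade                
A        10       100
C        13       130
So iloc[1]['late_x10'] = 130.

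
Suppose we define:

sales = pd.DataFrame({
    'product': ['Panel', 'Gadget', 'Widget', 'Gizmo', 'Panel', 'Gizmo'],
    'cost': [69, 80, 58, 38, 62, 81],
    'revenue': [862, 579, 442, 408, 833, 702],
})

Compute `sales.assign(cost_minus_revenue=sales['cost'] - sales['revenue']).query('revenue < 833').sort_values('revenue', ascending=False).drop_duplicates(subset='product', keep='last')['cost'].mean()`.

add column cost_minus_revenue = sales['cost'] - sales['revenue']:
  product  cost  revenue  cost_minus_revenue
0   Panel    69      862                -793
1  Gadget    80      579                -499
2  Widget    58      442                -384
3   Gizmo    38      408                -370
4   Panel    62      833                -771
5   Gizmo    81      702                -621
filter rows where revenue < 833:
  product  cost  revenue  cost_minus_revenue
1  Gadget    80      579                -499
2  Widget    58      442                -384
3   Gizmo    38      408                -370
5   Gizmo    81      702                -621
sort by revenue descending:
  product  cost  revenue  cost_minus_revenue
5   Gizmo    81      702                -621
1  Gadget    80      579                -499
2  Widget    58      442                -384
3   Gizmo    38      408                -370
drop duplicate product (keep=last):
  product  cost  revenue  cost_minus_revenue
1  Gadget    80      579                -499
2  Widget    58      442                -384
3   Gizmo    38      408                -370

58.6666666667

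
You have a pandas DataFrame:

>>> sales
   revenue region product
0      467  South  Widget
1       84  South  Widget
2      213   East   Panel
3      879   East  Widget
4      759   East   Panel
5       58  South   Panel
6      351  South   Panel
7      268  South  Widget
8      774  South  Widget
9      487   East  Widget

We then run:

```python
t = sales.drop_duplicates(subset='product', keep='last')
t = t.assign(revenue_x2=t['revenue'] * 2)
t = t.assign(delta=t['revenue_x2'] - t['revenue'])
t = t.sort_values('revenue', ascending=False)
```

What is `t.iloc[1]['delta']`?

drop duplicate product (keep=last):
   revenue region product
6      351  South   Panel
9      487   East  Widget
add column revenue_x2 = t['revenue'] * 2:
   revenue region product  revenue_x2
6      351  South   Panel         702
9      487   East  Widget         974
add column delta = t['revenue_x2'] - t['revenue']:
   revenue region product  revenue_x2  delta
6      351  South   Panel         702    351
9      487   East  Widget         974    487
sort by revenue descending:
   revenue region product  revenue_x2  delta
9      487   East  Widget         974    487
6      351  South   Panel         702    351
The value at position 1, column 'delta' is 351.

351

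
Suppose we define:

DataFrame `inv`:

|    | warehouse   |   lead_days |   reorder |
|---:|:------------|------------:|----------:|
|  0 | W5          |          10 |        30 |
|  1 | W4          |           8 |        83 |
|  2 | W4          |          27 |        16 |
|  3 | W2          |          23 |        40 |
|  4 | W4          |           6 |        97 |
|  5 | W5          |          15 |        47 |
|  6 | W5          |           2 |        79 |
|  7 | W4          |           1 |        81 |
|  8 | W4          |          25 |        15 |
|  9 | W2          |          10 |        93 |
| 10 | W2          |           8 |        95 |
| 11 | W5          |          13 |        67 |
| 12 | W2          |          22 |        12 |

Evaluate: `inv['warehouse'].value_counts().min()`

value_counts of warehouse:
warehouse
W4    5
W5    4
W2    4
Name: count, dtype: int64
Reading off the min of the resulting series, we get 4.

4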